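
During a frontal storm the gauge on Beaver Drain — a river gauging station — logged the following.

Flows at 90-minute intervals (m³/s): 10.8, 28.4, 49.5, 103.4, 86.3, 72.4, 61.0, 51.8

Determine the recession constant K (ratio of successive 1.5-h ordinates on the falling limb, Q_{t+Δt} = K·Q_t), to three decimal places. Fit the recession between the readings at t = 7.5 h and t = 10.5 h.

K ≈ 0.846

Using the recession-limb readings at t = 7.5 h and t = 10.5 h: Q falls from 72.4 to 51.8 m³/s over 2 intervals.
K = (Q₂/Q₁)^(1/2) = (51.8/72.4)^(1/2) = 0.846.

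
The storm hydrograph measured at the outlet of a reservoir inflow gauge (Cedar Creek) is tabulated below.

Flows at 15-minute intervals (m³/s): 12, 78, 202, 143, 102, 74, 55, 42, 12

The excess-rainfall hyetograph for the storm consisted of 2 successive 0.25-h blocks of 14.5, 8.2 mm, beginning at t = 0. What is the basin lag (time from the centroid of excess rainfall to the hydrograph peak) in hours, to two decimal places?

Centroid of excess rainfall: t_c = Σ P_i·t̄_i / ΣP_i = 0.2153 h (block centres at 0.125, 0.375 h).
Hydrograph peak occurs at t = 0.5 h, so basin lag t_L = 0.5 − 0.2153 = 0.28 h.

t_L ≈ 0.28 h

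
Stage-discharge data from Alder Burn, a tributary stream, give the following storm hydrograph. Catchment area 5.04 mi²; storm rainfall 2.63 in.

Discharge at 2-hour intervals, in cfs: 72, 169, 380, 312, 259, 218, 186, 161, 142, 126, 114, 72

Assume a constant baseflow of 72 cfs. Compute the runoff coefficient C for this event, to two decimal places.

C ≈ 0.31

ΣQ_DR = 1347 cfs; V = ΣQ_DR·Δt = 9.698 × 10^6 ft³.
Runoff depth d = V / A = 0.8283 in.
C = d / P = 0.8283 / 2.63 = 0.31.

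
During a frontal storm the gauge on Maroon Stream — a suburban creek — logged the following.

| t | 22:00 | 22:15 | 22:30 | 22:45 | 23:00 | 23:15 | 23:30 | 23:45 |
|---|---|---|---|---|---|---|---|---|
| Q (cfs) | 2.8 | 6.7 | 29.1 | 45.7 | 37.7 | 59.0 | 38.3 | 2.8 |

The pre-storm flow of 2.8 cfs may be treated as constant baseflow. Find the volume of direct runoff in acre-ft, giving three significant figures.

Direct-runoff ordinates (Q − Q_b): 0.0, 3.9, 26.3, 42.9, 34.9, 56.2, 35.5, 0.0 cfs.
ΣQ_DR = 199.7 cfs.
With Δt = 0.25 h = 900 s, V = ΣQ_DR · Δt = 199.7 × 900 = 1.80 × 10^5 ft³ = 4.13 acre-ft.

V ≈ 4.13 acre-ft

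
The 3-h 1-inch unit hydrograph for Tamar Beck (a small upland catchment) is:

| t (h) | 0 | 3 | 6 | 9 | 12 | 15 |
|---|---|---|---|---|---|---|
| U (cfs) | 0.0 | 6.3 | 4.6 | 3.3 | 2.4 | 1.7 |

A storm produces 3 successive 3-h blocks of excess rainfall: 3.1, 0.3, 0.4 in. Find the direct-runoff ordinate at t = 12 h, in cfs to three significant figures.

By discrete convolution, Q_j = Σ (P_i / 1 in) · U_{j−i}.
At t = 12 h (j=4): Q = (3.1/1)·2.4 + (0.3/1)·3.3 + (0.4/1)·4.6 = 10.3 cfs.

Q ≈ 10.3 cfs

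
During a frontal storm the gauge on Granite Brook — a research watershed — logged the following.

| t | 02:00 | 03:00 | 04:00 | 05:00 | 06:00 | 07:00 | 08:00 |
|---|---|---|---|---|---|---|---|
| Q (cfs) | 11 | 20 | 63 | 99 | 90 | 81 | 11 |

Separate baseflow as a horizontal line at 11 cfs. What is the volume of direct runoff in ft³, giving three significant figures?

V ≈ 1.07 × 10^6 ft³

Direct-runoff ordinates (Q − Q_b): 0.0, 9.0, 52.0, 88.0, 79.0, 70.0, 0.0 cfs.
ΣQ_DR = 298.0 cfs.
With Δt = 1 h = 3600 s, V = ΣQ_DR · Δt = 298.0 × 3600 = 1.07 × 10^6 ft³.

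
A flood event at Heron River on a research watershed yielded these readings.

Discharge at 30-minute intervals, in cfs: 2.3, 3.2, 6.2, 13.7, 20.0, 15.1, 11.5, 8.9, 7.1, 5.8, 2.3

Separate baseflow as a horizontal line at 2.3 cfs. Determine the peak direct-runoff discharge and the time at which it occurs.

Subtracting baseflow gives direct-runoff ordinates: 0.0, 0.9, 3.9, 11.4, 17.7, 12.8, 9.2, 6.6, 4.8, 3.5, 0.0 cfs.
The maximum is 17.7 cfs, occurring at the reading for t = 2 h.

Q_p = 17.7 cfs at t = 2 h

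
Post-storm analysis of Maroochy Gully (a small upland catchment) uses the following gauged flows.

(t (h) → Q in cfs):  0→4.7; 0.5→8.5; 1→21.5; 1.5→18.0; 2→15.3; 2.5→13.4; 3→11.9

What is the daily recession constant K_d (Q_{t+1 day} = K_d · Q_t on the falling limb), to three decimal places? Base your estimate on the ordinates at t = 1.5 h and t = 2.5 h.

Between t = 1.5 h and t = 2.5 h the flow falls from 18.0 to 13.4 cfs over 2×0.5 h = 1 h.
Per-interval ratio K = (13.4/18.0)^(1/2) = 0.8628; K_d = K^(24/0.5) = 0.001.

K_d ≈ 0.001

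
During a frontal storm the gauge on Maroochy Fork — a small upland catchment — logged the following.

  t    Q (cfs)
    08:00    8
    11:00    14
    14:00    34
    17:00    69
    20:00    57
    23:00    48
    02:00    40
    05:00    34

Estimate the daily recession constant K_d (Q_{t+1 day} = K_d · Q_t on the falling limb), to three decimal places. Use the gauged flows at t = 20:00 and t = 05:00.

Between t = 20:00 and t = 05:00 the flow falls from 57 to 34 cfs over 3×3 h = 9 h.
Per-interval ratio K = (34/57)^(1/3) = 0.8418; K_d = K^(24/3) = 0.252.

K_d ≈ 0.252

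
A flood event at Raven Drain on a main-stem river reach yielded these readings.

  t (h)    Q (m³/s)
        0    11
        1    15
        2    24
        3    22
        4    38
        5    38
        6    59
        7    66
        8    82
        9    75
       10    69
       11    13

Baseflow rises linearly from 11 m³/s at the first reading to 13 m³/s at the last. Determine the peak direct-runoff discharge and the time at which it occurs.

Q_p = 69.55 m³/s at t = 8 h

Subtracting baseflow gives direct-runoff ordinates: 0.00, 3.82, 12.64, 10.45, 26.27, 26.09, 46.91, 53.73, 69.55, 62.36, 56.18, 0.00 m³/s.
The maximum is 69.55 m³/s, occurring at the reading for t = 8 h.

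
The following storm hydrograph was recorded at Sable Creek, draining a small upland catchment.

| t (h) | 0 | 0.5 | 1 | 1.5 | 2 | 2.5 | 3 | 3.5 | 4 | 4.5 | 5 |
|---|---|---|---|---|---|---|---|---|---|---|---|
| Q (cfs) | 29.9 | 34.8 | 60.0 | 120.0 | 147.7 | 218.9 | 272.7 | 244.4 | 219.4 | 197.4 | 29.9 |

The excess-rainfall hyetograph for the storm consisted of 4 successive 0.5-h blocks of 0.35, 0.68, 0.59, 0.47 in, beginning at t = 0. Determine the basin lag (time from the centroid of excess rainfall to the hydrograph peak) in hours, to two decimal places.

Centroid of excess rainfall: t_c = Σ P_i·t̄_i / ΣP_i = 1.0323 h (block centres at 0.25, 0.75, 1.25, 1.75 h).
Hydrograph peak occurs at t = 3 h, so basin lag t_L = 3 − 1.0323 = 1.97 h.

t_L ≈ 1.97 h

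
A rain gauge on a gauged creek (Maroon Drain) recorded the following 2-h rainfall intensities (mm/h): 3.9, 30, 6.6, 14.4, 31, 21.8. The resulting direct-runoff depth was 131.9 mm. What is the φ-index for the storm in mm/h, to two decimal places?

Only the 4 blocks with intensity above φ contribute runoff: 30, 14.4, 31, 21.8 mm/h.
Σ(I−φ)·Δt = d  ⇒  (30+14.4+31+21.8 − 4φ)·2 = 131.9
φ = (97.20 − 131.9/2) / 4 = 7.81 mm/h.

φ ≈ 7.81 mm/h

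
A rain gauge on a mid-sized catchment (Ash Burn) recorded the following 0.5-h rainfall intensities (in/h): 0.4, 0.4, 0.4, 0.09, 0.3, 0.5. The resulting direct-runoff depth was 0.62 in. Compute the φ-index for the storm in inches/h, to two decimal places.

φ ≈ 0.15 in/h

Only the 5 blocks with intensity above φ contribute runoff: 0.4, 0.4, 0.4, 0.3, 0.5 in/h.
Σ(I−φ)·Δt = d  ⇒  (0.4+0.4+0.4+0.3+0.5 − 5φ)·0.5 = 0.62
φ = (2.000 − 0.62/0.5) / 5 = 0.15 in/h.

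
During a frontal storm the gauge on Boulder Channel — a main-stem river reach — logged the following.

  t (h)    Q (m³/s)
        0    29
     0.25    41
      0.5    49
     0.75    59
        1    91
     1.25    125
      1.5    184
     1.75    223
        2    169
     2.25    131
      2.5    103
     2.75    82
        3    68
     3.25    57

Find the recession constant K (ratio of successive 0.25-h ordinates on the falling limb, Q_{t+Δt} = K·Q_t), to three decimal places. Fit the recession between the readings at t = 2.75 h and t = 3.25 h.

Using the recession-limb readings at t = 2.75 h and t = 3.25 h: Q falls from 82 to 57 m³/s over 2 intervals.
K = (Q₂/Q₁)^(1/2) = (57/82)^(1/2) = 0.834.

K ≈ 0.834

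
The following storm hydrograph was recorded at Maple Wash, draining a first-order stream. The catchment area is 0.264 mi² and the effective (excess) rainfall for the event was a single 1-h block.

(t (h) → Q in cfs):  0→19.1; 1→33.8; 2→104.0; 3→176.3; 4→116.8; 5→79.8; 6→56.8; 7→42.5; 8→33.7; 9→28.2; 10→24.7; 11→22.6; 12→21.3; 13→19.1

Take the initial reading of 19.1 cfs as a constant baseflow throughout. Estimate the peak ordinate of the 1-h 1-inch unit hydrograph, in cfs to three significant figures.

Direct runoff: 0.0, 14.7, 84.9, 157.2, 97.7, 60.7, 37.7, 23.4, 14.6, 9.1, 5.6, 3.5, 2.2, 0.0 cfs; ΣQ_DR = 511.3 cfs, peak = 157.2 cfs.
Runoff depth d = ΣQ_DR·Δt / A = 511.3 × 3600 / (0.264 mi²) = 3.001 in.
The 1-inch UH is the DRH scaled by (1 in)/d, so U_p = 157.2 × 1/3.001 = 52.4 cfs.

U_p ≈ 52.4 cfs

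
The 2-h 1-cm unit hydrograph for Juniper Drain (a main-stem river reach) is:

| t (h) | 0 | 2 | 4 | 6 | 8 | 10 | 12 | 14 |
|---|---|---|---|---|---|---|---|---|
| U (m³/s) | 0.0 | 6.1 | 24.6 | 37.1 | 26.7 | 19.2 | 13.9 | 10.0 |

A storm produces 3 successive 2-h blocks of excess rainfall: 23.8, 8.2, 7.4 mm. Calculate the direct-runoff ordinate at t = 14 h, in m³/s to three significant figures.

By discrete convolution, Q_j = Σ (P_i / 10 mm) · U_{j−i}.
At t = 14 h (j=7): Q = (23.8/10)·10.0 + (8.2/10)·13.9 + (7.4/10)·19.2 = 49.4 m³/s.

Q ≈ 49.4 m³/s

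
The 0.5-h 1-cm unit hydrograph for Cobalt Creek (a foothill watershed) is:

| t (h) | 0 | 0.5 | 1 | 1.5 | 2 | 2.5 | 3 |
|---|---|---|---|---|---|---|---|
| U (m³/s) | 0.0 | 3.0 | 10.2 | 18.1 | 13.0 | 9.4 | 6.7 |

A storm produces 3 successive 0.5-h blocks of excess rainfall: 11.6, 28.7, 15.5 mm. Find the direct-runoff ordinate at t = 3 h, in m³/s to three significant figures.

By discrete convolution, Q_j = Σ (P_i / 10 mm) · U_{j−i}.
At t = 3 h (j=6): Q = (11.6/10)·6.7 + (28.7/10)·9.4 + (15.5/10)·13.0 = 54.9 m³/s.

Q ≈ 54.9 m³/s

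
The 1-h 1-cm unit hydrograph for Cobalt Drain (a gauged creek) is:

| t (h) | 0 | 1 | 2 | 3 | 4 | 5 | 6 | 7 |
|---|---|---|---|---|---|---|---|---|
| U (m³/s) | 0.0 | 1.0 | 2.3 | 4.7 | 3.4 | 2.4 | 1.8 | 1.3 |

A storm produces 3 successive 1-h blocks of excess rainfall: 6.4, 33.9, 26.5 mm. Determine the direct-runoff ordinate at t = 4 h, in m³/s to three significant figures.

Q ≈ 24.2 m³/s

By discrete convolution, Q_j = Σ (P_i / 10 mm) · U_{j−i}.
At t = 4 h (j=4): Q = (6.4/10)·3.4 + (33.9/10)·4.7 + (26.5/10)·2.3 = 24.2 m³/s.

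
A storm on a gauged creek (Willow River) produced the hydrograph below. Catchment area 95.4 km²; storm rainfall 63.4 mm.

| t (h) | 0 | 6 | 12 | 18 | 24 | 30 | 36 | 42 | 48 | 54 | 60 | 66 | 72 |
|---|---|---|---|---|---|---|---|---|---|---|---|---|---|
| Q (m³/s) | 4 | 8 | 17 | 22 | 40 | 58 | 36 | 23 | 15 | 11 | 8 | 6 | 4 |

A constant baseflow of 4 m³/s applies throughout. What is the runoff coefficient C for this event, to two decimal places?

ΣQ_DR = 200.0 m³/s; V = ΣQ_DR·Δt = 4.320 × 10^6 m³.
Runoff depth d = V / A = 45.28 mm.
C = d / P = 45.28 / 63.4 = 0.71.

C ≈ 0.71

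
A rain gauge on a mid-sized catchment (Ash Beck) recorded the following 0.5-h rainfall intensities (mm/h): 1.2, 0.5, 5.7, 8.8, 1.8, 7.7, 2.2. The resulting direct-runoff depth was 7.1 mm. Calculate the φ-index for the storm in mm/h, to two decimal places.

φ ≈ 2.67 mm/h

Only the 3 blocks with intensity above φ contribute runoff: 5.7, 8.8, 7.7 mm/h.
Σ(I−φ)·Δt = d  ⇒  (5.7+8.8+7.7 − 3φ)·0.5 = 7.1
φ = (22.20 − 7.1/0.5) / 3 = 2.67 mm/h.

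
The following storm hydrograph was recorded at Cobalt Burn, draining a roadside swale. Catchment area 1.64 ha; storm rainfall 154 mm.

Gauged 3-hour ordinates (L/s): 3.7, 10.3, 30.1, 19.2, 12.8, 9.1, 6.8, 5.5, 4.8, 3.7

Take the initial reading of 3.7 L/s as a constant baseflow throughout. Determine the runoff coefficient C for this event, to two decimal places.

C ≈ 0.30

ΣQ_DR = 69.00 L/s; V = ΣQ_DR·Δt = 7.452 × 10^5 L.
Runoff depth d = V / A = 45.44 mm.
C = d / P = 45.44 / 154 = 0.30.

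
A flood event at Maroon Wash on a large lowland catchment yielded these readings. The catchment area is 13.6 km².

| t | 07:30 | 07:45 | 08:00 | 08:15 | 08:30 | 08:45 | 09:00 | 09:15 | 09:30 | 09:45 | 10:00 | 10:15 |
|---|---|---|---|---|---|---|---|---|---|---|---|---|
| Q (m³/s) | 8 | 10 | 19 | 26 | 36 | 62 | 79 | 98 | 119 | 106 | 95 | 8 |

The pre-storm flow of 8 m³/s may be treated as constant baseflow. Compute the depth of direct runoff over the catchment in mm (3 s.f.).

Direct runoff: 0.0, 2.0, 11.0, 18.0, 28.0, 54.0, 71.0, 90.0, 111.0, 98.0, 87.0, 0.0 m³/s; ΣQ_DR = 570.0 m³/s.
V = ΣQ_DR · Δt = 570.0 × 900 s = 5.130 × 10^5 m³.
Over A = 13.6 km², depth = V / A = 37.7 mm.

d ≈ 37.7 mm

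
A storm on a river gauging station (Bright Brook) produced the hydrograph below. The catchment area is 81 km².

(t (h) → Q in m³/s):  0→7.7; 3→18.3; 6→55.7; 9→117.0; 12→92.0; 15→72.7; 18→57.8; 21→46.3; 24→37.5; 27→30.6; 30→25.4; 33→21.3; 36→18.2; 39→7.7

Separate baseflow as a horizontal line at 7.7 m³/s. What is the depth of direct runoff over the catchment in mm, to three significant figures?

d ≈ 66.7 mm

Direct runoff: 0.0, 10.6, 48.0, 109.3, 84.3, 65.0, 50.1, 38.6, 29.8, 22.9, 17.7, 13.6, 10.5, 0.0 m³/s; ΣQ_DR = 500.4 m³/s.
V = ΣQ_DR · Δt = 500.4 × 10800 s = 5.404 × 10^6 m³.
Over A = 81 km², depth = V / A = 66.7 mm.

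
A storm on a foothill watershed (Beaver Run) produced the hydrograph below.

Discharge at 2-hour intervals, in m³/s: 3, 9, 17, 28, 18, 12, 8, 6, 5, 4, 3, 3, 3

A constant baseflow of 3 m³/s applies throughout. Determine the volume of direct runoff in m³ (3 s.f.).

Direct-runoff ordinates (Q − Q_b): 0.0, 6.0, 14.0, 25.0, 15.0, 9.0, 5.0, 3.0, 2.0, 1.0, 0.0, 0.0, 0.0 m³/s.
ΣQ_DR = 80.00 m³/s.
With Δt = 2 h = 7200 s, V = ΣQ_DR · Δt = 80.00 × 7200 = 5.76 × 10^5 m³.

V ≈ 5.76 × 10^5 m³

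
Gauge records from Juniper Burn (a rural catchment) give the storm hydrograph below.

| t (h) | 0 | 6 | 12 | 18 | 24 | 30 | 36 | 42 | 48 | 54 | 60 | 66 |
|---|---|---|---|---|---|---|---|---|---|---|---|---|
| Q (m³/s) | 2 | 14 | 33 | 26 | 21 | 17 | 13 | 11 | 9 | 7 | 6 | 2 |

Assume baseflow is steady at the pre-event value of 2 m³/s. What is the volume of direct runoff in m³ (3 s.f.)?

V ≈ 2.96 × 10^6 m³

Direct-runoff ordinates (Q − Q_b): 0.0, 12.0, 31.0, 24.0, 19.0, 15.0, 11.0, 9.0, 7.0, 5.0, 4.0, 0.0 m³/s.
ΣQ_DR = 137.0 m³/s.
With Δt = 6 h = 21600 s, V = ΣQ_DR · Δt = 137.0 × 21600 = 2.96 × 10^6 m³.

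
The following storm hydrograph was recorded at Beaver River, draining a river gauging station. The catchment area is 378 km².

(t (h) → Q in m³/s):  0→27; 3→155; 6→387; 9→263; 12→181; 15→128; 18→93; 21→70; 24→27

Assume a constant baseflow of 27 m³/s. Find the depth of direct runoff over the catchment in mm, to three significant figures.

d ≈ 31.1 mm

Direct runoff: 0.0, 128.0, 360.0, 236.0, 154.0, 101.0, 66.0, 43.0, 0.0 m³/s; ΣQ_DR = 1088 m³/s.
V = ΣQ_DR · Δt = 1088 × 10800 s = 1.175 × 10^7 m³.
Over A = 378 km², depth = V / A = 31.1 mm.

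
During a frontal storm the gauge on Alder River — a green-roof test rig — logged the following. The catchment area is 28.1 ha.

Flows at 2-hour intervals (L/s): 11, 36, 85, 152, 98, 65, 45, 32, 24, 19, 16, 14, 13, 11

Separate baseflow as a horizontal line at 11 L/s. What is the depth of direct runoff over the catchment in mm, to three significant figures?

Direct runoff: 0.0, 25.0, 74.0, 141.0, 87.0, 54.0, 34.0, 21.0, 13.0, 8.0, 5.0, 3.0, 2.0, 0.0 L/s; ΣQ_DR = 467.0 L/s.
V = ΣQ_DR · Δt = 467.0 × 7200 s = 3.362 × 10^6 L.
Over A = 28.1 ha, depth = V / A = 12.0 mm.

d ≈ 12.0 mm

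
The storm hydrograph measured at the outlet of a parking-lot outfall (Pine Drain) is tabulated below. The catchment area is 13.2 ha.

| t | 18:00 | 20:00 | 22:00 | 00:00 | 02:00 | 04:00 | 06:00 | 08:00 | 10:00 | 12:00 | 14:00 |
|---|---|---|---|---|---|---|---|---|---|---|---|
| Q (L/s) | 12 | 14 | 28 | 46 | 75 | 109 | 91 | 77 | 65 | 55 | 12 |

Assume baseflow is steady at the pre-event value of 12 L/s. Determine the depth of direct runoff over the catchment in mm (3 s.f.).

Direct runoff: 0.0, 2.0, 16.0, 34.0, 63.0, 97.0, 79.0, 65.0, 53.0, 43.0, 0.0 L/s; ΣQ_DR = 452.0 L/s.
V = ΣQ_DR · Δt = 452.0 × 7200 s = 3.254 × 10^6 L.
Over A = 13.2 ha, depth = V / A = 24.7 mm.

d ≈ 24.7 mm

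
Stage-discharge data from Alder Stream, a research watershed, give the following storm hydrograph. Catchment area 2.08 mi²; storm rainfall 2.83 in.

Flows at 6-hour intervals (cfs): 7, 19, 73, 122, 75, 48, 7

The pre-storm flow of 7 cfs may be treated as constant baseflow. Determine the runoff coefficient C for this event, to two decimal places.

C ≈ 0.48

ΣQ_DR = 302.0 cfs; V = ΣQ_DR·Δt = 6.523 × 10^6 ft³.
Runoff depth d = V / A = 1.350 in.
C = d / P = 1.350 / 2.83 = 0.48.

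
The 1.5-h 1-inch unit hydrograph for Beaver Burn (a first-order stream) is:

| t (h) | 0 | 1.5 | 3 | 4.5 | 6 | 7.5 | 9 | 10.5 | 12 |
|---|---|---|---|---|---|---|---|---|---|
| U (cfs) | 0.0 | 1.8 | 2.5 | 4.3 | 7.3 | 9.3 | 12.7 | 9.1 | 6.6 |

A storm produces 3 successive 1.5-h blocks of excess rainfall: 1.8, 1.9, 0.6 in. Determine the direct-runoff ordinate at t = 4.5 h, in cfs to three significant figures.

Q ≈ 13.6 cfs

By discrete convolution, Q_j = Σ (P_i / 1 in) · U_{j−i}.
At t = 4.5 h (j=3): Q = (1.8/1)·4.3 + (1.9/1)·2.5 + (0.6/1)·1.8 = 13.6 cfs.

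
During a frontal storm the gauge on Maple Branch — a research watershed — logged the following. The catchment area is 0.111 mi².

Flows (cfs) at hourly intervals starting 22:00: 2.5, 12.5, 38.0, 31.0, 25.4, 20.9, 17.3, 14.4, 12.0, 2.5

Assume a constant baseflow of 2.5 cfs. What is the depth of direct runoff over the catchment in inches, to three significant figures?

Direct runoff: 0.0, 10.0, 35.5, 28.5, 22.9, 18.4, 14.8, 11.9, 9.5, 0.0 cfs; ΣQ_DR = 151.5 cfs.
V = ΣQ_DR · Δt = 151.5 × 3600 s = 5.454 × 10^5 ft³.
Over A = 0.111 mi², depth = V / A = 2.11 in.

d ≈ 2.11 in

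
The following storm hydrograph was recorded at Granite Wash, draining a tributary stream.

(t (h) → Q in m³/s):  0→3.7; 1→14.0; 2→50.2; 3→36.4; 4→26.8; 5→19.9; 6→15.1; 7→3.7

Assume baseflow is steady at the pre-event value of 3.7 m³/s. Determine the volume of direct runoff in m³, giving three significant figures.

V ≈ 5.05 × 10^5 m³

Direct-runoff ordinates (Q − Q_b): 0.0, 10.3, 46.5, 32.7, 23.1, 16.2, 11.4, 0.0 m³/s.
ΣQ_DR = 140.2 m³/s.
With Δt = 1 h = 3600 s, V = ΣQ_DR · Δt = 140.2 × 3600 = 5.05 × 10^5 m³.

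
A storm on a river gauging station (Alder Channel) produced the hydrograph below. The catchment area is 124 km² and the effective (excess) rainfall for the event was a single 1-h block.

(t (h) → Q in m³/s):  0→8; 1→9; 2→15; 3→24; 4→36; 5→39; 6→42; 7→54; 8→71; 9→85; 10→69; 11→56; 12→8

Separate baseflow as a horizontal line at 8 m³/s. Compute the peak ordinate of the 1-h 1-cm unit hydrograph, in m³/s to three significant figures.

U_p ≈ 64.4 m³/s

Direct runoff: 0.0, 1.0, 7.0, 16.0, 28.0, 31.0, 34.0, 46.0, 63.0, 77.0, 61.0, 48.0, 0.0 m³/s; ΣQ_DR = 412.0 m³/s, peak = 77.0 m³/s.
Runoff depth d = ΣQ_DR·Δt / A = 412.0 × 3600 / (124 km²) = 11.96 mm.
The 1-cm UH is the DRH scaled by (10 mm)/d, so U_p = 77.0 × 10/11.96 = 64.4 m³/s.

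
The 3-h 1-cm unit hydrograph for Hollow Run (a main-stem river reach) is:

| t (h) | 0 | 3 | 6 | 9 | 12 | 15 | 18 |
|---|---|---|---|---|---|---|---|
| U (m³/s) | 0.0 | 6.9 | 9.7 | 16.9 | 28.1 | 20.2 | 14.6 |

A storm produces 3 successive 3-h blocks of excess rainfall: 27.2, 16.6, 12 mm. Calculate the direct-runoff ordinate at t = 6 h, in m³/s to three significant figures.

By discrete convolution, Q_j = Σ (P_i / 10 mm) · U_{j−i}.
At t = 6 h (j=2): Q = (27.2/10)·9.7 + (16.6/10)·6.9 + (12/10)·0.0 = 37.8 m³/s.

Q ≈ 37.8 m³/s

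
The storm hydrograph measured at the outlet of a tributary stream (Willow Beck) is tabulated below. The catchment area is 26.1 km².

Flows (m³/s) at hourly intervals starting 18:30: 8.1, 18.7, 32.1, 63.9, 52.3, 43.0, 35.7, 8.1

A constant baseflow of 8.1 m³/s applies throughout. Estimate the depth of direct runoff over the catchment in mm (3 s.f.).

d ≈ 27.2 mm

Direct runoff: 0.0, 10.6, 24.0, 55.8, 44.2, 34.9, 27.6, 0.0 m³/s; ΣQ_DR = 197.1 m³/s.
V = ΣQ_DR · Δt = 197.1 × 3600 s = 7.096 × 10^5 m³.
Over A = 26.1 km², depth = V / A = 27.2 mm.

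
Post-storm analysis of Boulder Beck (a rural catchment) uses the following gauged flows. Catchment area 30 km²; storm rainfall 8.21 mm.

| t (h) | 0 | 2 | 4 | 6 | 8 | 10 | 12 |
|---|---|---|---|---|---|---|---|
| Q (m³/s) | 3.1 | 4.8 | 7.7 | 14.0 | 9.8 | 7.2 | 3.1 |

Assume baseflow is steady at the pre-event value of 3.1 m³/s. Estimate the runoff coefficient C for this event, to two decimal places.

ΣQ_DR = 28.00 m³/s; V = ΣQ_DR·Δt = 2.016 × 10^5 m³.
Runoff depth d = V / A = 6.720 mm.
C = d / P = 6.720 / 8.21 = 0.82.

C ≈ 0.82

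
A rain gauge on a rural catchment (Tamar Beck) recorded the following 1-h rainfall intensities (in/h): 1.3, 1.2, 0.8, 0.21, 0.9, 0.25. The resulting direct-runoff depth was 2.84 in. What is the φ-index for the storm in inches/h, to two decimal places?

φ ≈ 0.34 in/h

Only the 4 blocks with intensity above φ contribute runoff: 1.3, 1.2, 0.8, 0.9 in/h.
Σ(I−φ)·Δt = d  ⇒  (1.3+1.2+0.8+0.9 − 4φ)·1 = 2.84
φ = (4.200 − 2.84/1) / 4 = 0.34 in/h.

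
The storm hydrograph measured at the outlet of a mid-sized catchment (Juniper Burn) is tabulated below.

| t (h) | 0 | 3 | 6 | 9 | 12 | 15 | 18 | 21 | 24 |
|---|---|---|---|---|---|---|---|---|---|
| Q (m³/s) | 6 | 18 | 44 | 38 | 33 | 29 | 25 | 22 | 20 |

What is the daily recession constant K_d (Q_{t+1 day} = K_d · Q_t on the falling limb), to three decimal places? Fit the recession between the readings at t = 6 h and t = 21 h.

Between t = 6 h and t = 21 h the flow falls from 44 to 22 m³/s over 5×3 h = 15 h.
Per-interval ratio K = (22/44)^(1/5) = 0.8706; K_d = K^(24/3) = 0.330.

K_d ≈ 0.330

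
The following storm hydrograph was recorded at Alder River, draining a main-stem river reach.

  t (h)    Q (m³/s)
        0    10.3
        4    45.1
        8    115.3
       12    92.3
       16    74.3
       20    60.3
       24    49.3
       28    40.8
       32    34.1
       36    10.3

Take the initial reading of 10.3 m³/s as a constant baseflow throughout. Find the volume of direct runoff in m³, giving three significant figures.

V ≈ 6.18 × 10^6 m³

Direct-runoff ordinates (Q − Q_b): 0.0, 34.8, 105.0, 82.0, 64.0, 50.0, 39.0, 30.5, 23.8, 0.0 m³/s.
ΣQ_DR = 429.1 m³/s.
With Δt = 4 h = 14400 s, V = ΣQ_DR · Δt = 429.1 × 14400 = 6.18 × 10^6 m³.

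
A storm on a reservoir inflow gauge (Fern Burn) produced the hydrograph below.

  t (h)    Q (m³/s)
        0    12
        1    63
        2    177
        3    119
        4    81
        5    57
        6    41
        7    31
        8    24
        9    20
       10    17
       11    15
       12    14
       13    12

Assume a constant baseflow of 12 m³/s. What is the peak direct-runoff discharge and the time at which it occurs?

Subtracting baseflow gives direct-runoff ordinates: 0.0, 51.0, 165.0, 107.0, 69.0, 45.0, 29.0, 19.0, 12.0, 8.0, 5.0, 3.0, 2.0, 0.0 m³/s.
The maximum is 165.0 m³/s, occurring at the reading for t = 2 h.

Q_p = 165.0 m³/s at t = 2 h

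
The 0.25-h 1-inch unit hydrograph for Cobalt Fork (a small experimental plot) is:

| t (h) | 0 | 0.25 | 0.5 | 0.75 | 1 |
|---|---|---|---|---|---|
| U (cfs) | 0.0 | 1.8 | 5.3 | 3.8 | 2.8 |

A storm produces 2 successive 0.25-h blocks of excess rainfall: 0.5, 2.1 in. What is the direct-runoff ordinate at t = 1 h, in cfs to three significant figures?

Q ≈ 9.38 cfs

By discrete convolution, Q_j = Σ (P_i / 1 in) · U_{j−i}.
At t = 1 h (j=4): Q = (0.5/1)·2.8 + (2.1/1)·3.8 = 9.38 cfs.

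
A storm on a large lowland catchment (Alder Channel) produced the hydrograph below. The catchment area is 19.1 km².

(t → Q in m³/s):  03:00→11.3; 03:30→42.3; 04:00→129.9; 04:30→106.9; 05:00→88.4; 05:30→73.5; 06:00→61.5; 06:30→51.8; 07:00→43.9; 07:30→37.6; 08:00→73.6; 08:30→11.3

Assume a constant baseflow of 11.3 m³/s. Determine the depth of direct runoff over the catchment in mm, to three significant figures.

Direct runoff: 0.0, 31.0, 118.6, 95.6, 77.1, 62.2, 50.2, 40.5, 32.6, 26.3, 62.3, 0.0 m³/s; ΣQ_DR = 596.4 m³/s.
V = ΣQ_DR · Δt = 596.4 × 1800 s = 1.074 × 10^6 m³.
Over A = 19.1 km², depth = V / A = 56.2 mm.

d ≈ 56.2 mm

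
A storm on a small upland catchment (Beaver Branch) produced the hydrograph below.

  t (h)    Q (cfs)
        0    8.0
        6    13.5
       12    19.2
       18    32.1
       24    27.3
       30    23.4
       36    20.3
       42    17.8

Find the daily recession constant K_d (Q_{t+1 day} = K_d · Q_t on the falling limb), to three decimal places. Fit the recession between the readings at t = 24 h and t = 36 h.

Between t = 24 h and t = 36 h the flow falls from 27.3 to 20.3 cfs over 2×6 h = 12 h.
Per-interval ratio K = (20.3/27.3)^(1/2) = 0.8623; K_d = K^(24/6) = 0.553.

K_d ≈ 0.553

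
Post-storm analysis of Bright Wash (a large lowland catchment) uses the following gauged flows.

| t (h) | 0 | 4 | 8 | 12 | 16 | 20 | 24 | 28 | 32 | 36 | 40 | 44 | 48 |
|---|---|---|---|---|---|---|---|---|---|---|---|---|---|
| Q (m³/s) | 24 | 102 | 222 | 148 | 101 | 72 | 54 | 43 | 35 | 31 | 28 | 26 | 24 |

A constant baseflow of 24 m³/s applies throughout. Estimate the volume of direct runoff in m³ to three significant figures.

V ≈ 8.61 × 10^6 m³

Direct-runoff ordinates (Q − Q_b): 0.0, 78.0, 198.0, 124.0, 77.0, 48.0, 30.0, 19.0, 11.0, 7.0, 4.0, 2.0, 0.0 m³/s.
ΣQ_DR = 598.0 m³/s.
With Δt = 4 h = 14400 s, V = ΣQ_DR · Δt = 598.0 × 14400 = 8.61 × 10^6 m³.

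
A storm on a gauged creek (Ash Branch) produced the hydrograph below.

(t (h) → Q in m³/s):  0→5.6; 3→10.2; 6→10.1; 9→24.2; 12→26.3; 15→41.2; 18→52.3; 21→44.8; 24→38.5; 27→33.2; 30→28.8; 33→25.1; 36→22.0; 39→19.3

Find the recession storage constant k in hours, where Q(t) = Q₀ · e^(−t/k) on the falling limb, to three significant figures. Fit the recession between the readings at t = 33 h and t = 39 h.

k ≈ 22.8 h

On the falling limb, Q drops from 25.1 to 19.3 m³/s between t = 33 h and t = 39 h (Δt = 6 h).
k = −Δt / ln(Q₂/Q₁) = −6 / ln(19.3/25.1) = 22.8 h.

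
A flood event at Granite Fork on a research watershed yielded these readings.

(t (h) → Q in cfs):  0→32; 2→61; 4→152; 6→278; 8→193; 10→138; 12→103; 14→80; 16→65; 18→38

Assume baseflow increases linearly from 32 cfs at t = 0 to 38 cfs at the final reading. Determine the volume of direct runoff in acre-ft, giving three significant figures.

Direct-runoff ordinates (Q − Q_b): 0.00, 28.33, 118.67, 244.00, 158.33, 102.67, 67.00, 43.33, 27.67, 0.00 cfs.
ΣQ_DR = 790.0 cfs.
With Δt = 2 h = 7200 s, V = ΣQ_DR · Δt = 790.0 × 7200 = 5.69 × 10^6 ft³ = 131 acre-ft.

V ≈ 131 acre-ft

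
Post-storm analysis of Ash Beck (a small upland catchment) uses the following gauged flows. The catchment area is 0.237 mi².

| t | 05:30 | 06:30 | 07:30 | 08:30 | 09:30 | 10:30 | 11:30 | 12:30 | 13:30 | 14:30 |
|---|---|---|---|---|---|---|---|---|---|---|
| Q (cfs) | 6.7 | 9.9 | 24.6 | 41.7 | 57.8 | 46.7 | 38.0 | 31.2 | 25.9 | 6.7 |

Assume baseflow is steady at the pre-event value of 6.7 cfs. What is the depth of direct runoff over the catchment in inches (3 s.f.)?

Direct runoff: 0.0, 3.2, 17.9, 35.0, 51.1, 40.0, 31.3, 24.5, 19.2, 0.0 cfs; ΣQ_DR = 222.2 cfs.
V = ΣQ_DR · Δt = 222.2 × 3600 s = 7.999 × 10^5 ft³.
Over A = 0.237 mi², depth = V / A = 1.45 in.

d ≈ 1.45 in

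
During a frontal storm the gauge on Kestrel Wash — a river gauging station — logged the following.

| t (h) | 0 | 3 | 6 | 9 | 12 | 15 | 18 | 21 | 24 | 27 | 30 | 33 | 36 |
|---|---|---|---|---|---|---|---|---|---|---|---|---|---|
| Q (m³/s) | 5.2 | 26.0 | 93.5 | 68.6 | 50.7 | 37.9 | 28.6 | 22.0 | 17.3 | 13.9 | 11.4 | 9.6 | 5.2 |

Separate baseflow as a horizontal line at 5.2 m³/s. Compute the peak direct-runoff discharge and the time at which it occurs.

Subtracting baseflow gives direct-runoff ordinates: 0.0, 20.8, 88.3, 63.4, 45.5, 32.7, 23.4, 16.8, 12.1, 8.7, 6.2, 4.4, 0.0 m³/s.
The maximum is 88.3 m³/s, occurring at the reading for t = 6 h.

Q_p = 88.3 m³/s at t = 6 h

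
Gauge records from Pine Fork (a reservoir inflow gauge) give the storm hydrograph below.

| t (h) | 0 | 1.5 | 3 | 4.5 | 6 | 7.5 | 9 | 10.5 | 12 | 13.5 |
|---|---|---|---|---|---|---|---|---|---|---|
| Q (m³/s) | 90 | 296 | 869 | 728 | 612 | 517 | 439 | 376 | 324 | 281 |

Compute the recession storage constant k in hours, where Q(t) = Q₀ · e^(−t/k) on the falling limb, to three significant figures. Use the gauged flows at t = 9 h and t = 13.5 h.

On the falling limb, Q drops from 439 to 281 m³/s between t = 9 h and t = 13.5 h (Δt = 4.5 h).
k = −Δt / ln(Q₂/Q₁) = −4.5 / ln(281/439) = 10.1 h.

k ≈ 10.1 h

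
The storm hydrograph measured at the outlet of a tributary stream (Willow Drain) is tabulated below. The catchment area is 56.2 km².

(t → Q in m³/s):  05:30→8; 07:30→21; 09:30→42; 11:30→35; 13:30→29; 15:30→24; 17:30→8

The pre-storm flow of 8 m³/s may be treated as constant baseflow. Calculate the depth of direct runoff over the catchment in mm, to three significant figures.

Direct runoff: 0.0, 13.0, 34.0, 27.0, 21.0, 16.0, 0.0 m³/s; ΣQ_DR = 111.0 m³/s.
V = ΣQ_DR · Δt = 111.0 × 7200 s = 7.992 × 10^5 m³.
Over A = 56.2 km², depth = V / A = 14.2 mm.

d ≈ 14.2 mm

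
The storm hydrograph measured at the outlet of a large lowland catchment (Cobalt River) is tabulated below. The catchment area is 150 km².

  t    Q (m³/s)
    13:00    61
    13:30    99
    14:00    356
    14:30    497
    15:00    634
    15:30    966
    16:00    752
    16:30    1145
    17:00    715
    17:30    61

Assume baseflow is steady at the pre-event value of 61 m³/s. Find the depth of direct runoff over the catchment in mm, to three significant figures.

d ≈ 56.1 mm

Direct runoff: 0.0, 38.0, 295.0, 436.0, 573.0, 905.0, 691.0, 1084.0, 654.0, 0.0 m³/s; ΣQ_DR = 4676 m³/s.
V = ΣQ_DR · Δt = 4676 × 1800 s = 8.417 × 10^6 m³.
Over A = 150 km², depth = V / A = 56.1 mm.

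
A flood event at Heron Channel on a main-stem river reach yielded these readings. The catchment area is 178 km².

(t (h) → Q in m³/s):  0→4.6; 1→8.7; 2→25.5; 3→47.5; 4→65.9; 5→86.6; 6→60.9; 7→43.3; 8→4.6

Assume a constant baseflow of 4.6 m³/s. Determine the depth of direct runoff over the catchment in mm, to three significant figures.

Direct runoff: 0.0, 4.1, 20.9, 42.9, 61.3, 82.0, 56.3, 38.7, 0.0 m³/s; ΣQ_DR = 306.2 m³/s.
V = ΣQ_DR · Δt = 306.2 × 3600 s = 1.102 × 10^6 m³.
Over A = 178 km², depth = V / A = 6.19 mm.

d ≈ 6.19 mm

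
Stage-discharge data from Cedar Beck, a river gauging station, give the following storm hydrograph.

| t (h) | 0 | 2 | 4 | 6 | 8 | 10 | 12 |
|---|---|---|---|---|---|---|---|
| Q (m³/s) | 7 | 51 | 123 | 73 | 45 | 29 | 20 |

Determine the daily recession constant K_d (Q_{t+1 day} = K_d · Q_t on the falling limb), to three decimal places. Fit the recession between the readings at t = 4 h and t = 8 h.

Between t = 4 h and t = 8 h the flow falls from 123 to 45 m³/s over 2×2 h = 4 h.
Per-interval ratio K = (45/123)^(1/2) = 0.6049; K_d = K^(24/2) = 0.002.

K_d ≈ 0.002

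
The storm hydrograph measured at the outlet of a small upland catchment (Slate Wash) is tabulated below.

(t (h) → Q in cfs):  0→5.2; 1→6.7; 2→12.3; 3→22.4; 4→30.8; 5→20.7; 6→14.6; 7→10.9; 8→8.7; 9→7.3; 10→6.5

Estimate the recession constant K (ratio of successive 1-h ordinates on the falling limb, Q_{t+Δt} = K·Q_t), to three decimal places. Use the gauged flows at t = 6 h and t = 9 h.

Using the recession-limb readings at t = 6 h and t = 9 h: Q falls from 14.6 to 7.3 cfs over 3 intervals.
K = (Q₂/Q₁)^(1/3) = (7.3/14.6)^(1/3) = 0.794.

K ≈ 0.794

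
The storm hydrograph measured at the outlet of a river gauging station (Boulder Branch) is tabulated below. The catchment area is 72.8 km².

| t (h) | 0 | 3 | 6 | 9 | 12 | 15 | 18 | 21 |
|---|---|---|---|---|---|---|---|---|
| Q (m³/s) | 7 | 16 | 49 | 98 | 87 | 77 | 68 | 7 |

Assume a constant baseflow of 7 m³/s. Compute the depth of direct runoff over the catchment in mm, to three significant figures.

d ≈ 52.4 mm

Direct runoff: 0.0, 9.0, 42.0, 91.0, 80.0, 70.0, 61.0, 0.0 m³/s; ΣQ_DR = 353.0 m³/s.
V = ΣQ_DR · Δt = 353.0 × 10800 s = 3.812 × 10^6 m³.
Over A = 72.8 km², depth = V / A = 52.4 mm.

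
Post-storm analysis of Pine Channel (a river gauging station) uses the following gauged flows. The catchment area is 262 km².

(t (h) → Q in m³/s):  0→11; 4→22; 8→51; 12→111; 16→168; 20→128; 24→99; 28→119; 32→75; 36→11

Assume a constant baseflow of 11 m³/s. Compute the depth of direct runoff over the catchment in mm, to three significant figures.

d ≈ 37.6 mm

Direct runoff: 0.0, 11.0, 40.0, 100.0, 157.0, 117.0, 88.0, 108.0, 64.0, 0.0 m³/s; ΣQ_DR = 685.0 m³/s.
V = ΣQ_DR · Δt = 685.0 × 14400 s = 9.864 × 10^6 m³.
Over A = 262 km², depth = V / A = 37.6 mm.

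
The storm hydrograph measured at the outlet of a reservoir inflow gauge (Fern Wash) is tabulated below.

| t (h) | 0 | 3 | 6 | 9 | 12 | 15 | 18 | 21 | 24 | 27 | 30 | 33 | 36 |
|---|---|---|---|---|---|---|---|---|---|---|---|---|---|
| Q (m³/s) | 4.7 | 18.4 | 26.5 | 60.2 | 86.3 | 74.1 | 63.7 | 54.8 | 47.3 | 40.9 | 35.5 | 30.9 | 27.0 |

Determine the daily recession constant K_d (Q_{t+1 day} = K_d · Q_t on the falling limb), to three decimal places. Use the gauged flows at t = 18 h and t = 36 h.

K_d ≈ 0.318

Between t = 18 h and t = 36 h the flow falls from 63.7 to 27.0 m³/s over 6×3 h = 18 h.
Per-interval ratio K = (27.0/63.7)^(1/6) = 0.8667; K_d = K^(24/3) = 0.318.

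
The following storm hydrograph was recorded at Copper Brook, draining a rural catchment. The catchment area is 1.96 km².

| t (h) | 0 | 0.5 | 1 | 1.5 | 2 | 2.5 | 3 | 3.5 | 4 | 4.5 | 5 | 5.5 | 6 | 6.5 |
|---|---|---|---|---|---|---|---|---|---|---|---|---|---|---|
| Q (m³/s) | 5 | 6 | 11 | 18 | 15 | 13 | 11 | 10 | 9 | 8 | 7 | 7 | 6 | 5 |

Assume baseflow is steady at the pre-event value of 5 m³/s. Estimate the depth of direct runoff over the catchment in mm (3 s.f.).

Direct runoff: 0.0, 1.0, 6.0, 13.0, 10.0, 8.0, 6.0, 5.0, 4.0, 3.0, 2.0, 2.0, 1.0, 0.0 m³/s; ΣQ_DR = 61.00 m³/s.
V = ΣQ_DR · Δt = 61.00 × 1800 s = 1.098 × 10^5 m³.
Over A = 1.96 km², depth = V / A = 56.0 mm.

d ≈ 56.0 mm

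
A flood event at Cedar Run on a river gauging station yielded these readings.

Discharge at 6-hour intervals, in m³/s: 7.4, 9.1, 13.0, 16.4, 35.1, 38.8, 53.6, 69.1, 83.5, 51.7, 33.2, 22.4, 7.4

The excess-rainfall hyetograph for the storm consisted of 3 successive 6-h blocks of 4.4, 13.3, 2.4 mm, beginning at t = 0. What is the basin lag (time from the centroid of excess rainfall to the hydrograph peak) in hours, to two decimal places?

t_L ≈ 39.60 h

Centroid of excess rainfall: t_c = Σ P_i·t̄_i / ΣP_i = 8.4030 h (block centres at 3, 9, 15 h).
Hydrograph peak occurs at t = 48 h, so basin lag t_L = 48 − 8.4030 = 39.60 h.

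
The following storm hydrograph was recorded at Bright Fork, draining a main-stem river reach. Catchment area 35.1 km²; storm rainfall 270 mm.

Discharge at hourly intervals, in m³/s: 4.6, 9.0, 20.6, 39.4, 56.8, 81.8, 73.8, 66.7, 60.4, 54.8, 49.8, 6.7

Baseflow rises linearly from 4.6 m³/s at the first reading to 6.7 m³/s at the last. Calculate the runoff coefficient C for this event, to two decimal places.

ΣQ_DR = 456.6 m³/s; V = ΣQ_DR·Δt = 1.644 × 10^6 m³.
Runoff depth d = V / A = 46.83 mm.
C = d / P = 46.83 / 270 = 0.17.

C ≈ 0.17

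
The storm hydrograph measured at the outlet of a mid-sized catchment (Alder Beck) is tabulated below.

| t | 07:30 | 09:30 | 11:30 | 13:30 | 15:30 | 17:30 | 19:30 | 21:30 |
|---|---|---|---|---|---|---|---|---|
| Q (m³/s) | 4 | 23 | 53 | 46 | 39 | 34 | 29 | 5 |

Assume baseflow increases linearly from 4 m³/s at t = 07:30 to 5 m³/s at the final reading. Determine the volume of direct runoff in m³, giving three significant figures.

Direct-runoff ordinates (Q − Q_b): 0.00, 18.86, 48.71, 41.57, 34.43, 29.29, 24.14, 0.00 m³/s.
ΣQ_DR = 197.0 m³/s.
With Δt = 2 h = 7200 s, V = ΣQ_DR · Δt = 197.0 × 7200 = 1.42 × 10^6 m³.

V ≈ 1.42 × 10^6 m³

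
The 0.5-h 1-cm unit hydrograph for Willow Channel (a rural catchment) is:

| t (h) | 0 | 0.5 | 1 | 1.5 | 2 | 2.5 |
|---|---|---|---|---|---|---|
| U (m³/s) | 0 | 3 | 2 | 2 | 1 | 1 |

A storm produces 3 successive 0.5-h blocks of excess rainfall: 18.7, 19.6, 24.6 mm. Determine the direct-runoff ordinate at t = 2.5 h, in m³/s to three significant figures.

By discrete convolution, Q_j = Σ (P_i / 10 mm) · U_{j−i}.
At t = 2.5 h (j=5): Q = (18.7/10)·1 + (19.6/10)·1 + (24.6/10)·2 = 8.75 m³/s.

Q ≈ 8.75 m³/s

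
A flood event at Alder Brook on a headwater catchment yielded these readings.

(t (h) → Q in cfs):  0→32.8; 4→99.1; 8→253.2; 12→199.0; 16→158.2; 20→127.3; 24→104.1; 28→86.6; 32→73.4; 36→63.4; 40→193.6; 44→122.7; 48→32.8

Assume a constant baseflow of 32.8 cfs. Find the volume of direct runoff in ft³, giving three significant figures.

V ≈ 1.61 × 10^7 ft³

Direct-runoff ordinates (Q − Q_b): 0.0, 66.3, 220.4, 166.2, 125.4, 94.5, 71.3, 53.8, 40.6, 30.6, 160.8, 89.9, 0.0 cfs.
ΣQ_DR = 1120 cfs.
With Δt = 4 h = 14400 s, V = ΣQ_DR · Δt = 1120 × 14400 = 1.61 × 10^7 ft³.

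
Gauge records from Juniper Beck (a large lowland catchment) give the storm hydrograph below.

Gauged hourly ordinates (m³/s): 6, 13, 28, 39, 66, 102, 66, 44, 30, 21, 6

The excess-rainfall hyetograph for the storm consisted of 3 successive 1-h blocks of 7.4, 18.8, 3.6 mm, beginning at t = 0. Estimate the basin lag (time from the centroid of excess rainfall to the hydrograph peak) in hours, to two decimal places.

Centroid of excess rainfall: t_c = Σ P_i·t̄_i / ΣP_i = 1.3725 h (block centres at 0.5, 1.5, 2.5 h).
Hydrograph peak occurs at t = 5 h, so basin lag t_L = 5 − 1.3725 = 3.63 h.

t_L ≈ 3.63 h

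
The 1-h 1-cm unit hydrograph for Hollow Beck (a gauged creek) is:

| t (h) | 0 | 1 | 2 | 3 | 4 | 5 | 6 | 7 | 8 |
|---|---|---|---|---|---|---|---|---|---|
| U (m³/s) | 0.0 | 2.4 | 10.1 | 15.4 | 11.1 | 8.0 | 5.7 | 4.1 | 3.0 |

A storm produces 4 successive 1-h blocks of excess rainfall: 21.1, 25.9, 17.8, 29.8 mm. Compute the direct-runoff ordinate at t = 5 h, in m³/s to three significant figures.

Q ≈ 103 m³/s

By discrete convolution, Q_j = Σ (P_i / 10 mm) · U_{j−i}.
At t = 5 h (j=5): Q = (21.1/10)·8.0 + (25.9/10)·11.1 + (17.8/10)·15.4 + (29.8/10)·10.1 = 103 m³/s.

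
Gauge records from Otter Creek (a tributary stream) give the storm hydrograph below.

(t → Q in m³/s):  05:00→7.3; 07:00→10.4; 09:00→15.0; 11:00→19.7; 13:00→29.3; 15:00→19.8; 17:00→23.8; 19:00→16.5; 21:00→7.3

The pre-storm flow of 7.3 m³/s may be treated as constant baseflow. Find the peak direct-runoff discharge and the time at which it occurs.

Q_p = 22.0 m³/s at t = 13:00

Subtracting baseflow gives direct-runoff ordinates: 0.0, 3.1, 7.7, 12.4, 22.0, 12.5, 16.5, 9.2, 0.0 m³/s.
The maximum is 22.0 m³/s, occurring at the reading for t = 13:00.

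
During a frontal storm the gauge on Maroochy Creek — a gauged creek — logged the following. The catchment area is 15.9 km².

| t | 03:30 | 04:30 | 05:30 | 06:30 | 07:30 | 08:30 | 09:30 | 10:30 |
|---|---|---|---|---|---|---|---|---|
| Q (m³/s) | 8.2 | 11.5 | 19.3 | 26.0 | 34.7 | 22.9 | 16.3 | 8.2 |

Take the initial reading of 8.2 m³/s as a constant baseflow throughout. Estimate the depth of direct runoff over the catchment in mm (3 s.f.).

Direct runoff: 0.0, 3.3, 11.1, 17.8, 26.5, 14.7, 8.1, 0.0 m³/s; ΣQ_DR = 81.50 m³/s.
V = ΣQ_DR · Δt = 81.50 × 3600 s = 2.934 × 10^5 m³.
Over A = 15.9 km², depth = V / A = 18.5 mm.

d ≈ 18.5 mm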